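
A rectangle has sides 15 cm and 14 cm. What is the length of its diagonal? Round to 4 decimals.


Shape: rectangle (diagonal via Pythagoras)
Sides: 15 cm and 14 cm
Formula: d = sqrt(l^2 + w^2)
l^2 = 225, w^2 = 196
l^2 + w^2 = 421
d = sqrt(421)
d = 20.5183
20.5183 cm


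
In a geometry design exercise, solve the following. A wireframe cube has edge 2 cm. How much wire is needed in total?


Shape: cube
Side s = 2 cm
A cube has 12 edges, all equal.
Formula: total edge length = 12 * s
Total = 12 * 2
Total = 24
24 cm


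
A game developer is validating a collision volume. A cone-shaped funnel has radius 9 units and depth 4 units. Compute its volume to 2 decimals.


Shape: cone
Radius r = 9 units, Height h = 4 units
Formula: V = (1/3) * pi * r^2 * h
r^2 = 81
pi * r^2 * h = pi * 81 * 4 = 324 * pi
V = 324 * pi / 3
V = 339.29
339.29 units^3


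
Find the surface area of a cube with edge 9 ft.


Shape: cube
Side s = 9 ft
A cube has 6 square faces.
Formula: SA = 6 * s^2
s^2 = 81
SA = 6 * 81
SA = 486
486 ft^2


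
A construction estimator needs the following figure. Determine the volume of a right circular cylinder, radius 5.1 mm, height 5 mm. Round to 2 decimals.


Shape: cylinder
Radius r = 5.1 mm, Height h = 5 mm
Formula: V = pi * r^2 * h
r^2 = 26.01
V = pi * 26.01 * 5
V = 130.05 * pi
V = 408.56
408.56 mm^3


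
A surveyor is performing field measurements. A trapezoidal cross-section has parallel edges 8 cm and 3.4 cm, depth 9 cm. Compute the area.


Shape: trapezoid
Parallel sides a = 8 cm, b = 3.4 cm; Height h = 9 cm
Formula: A = (a + b) * h / 2
a + b = 8 + 3.4 = 11.4
A = 11.4 * 9 / 2
A = 102.6 / 2
A = 51.3
51.3 cm^2


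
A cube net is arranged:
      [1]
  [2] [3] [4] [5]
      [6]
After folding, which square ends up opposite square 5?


Net: cross layout. Take square 3 as the base (bottom).
Fold the four squares in the horizontal row up around 3: 2 -> left, 4 -> right, 5 wraps to the top.
Fold 1 and 6 up from 3: 1 -> back, 6 -> front.
Opposite pairs are therefore: (1, 6), (2, 4), (3, 5).
Face 5 is opposite face 3.
face 3


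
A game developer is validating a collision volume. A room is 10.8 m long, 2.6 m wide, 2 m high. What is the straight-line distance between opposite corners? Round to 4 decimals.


Shape: rectangular box (space diagonal)
l = 10.8 m, w = 2.6 m, h = 2 m
Visualize: the diagonal of the base, then a right triangle with that diagonal and the height.
Formula: d = sqrt(l^2 + w^2 + h^2)
l^2 + w^2 + h^2 = 116.64 + 6.76 + 4 = 127.4
d = sqrt(127.4)
d = 11.2872
11.2872 m


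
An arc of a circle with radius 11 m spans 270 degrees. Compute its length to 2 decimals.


Shape: circular arc
Radius r = 11 m, Angle = 270 degrees
Formula: L = (angle/360) * 2 * pi * r
2 * pi * r = 22 * pi
L = (270/360) * 22 * pi
L = 16.5 * pi
L = 51.84
51.84 m


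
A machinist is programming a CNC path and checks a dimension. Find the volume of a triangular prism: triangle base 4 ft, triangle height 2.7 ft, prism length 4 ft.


Shape: triangular prism
Triangle base = 4 ft, triangle height = 2.7 ft, prism length L = 4 ft
Formula: V = (1/2 * b * h_tri) * L
Cross-section area = 0.5 * 4 * 2.7 = 5.4
V = 5.4 * 4
V = 21.6
21.6 ft^3


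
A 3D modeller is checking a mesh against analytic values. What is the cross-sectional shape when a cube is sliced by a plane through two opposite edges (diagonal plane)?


Solid: cube
Cutting plane: through two opposite edges (diagonal plane)
Visualize the intersection of the plane with the solid's surface.
The boundary of the cut region is a rectangle.
rectangle


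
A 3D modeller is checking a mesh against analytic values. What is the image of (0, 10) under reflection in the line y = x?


Transformation: reflection
Original point: (0, 10)
Rule for reflection over y = x: (x, y) -> (y, x)
Apply: (0, 10) -> (10, 0)
(10, 0)


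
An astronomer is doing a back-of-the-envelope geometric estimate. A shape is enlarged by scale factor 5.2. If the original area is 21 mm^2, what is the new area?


Linear scale factor k = 5.2
Original area = 21 mm^2
Rule: under a linear scaling by k, areas scale by k^2.
k^2 = 5.2^2 = 27.04
New area = 21 * 27.04
New area = 567.84
567.84 mm^2


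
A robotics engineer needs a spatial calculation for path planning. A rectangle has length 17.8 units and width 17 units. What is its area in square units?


Shape: rectangle
Length l = 17.8 units, Width w = 17 units
Formula: A = l * w
A = 17.8 * 17
A = 302.6
302.6 units^2


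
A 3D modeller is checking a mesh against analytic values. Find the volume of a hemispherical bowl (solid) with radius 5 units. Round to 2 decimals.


Shape: hemisphere (half of a sphere)
Radius r = 5 units
Formula: V = (1/2) * (4/3) * pi * r^3 = (2/3) * pi * r^3
r^3 = 125
(2/3) * 125 = 83.333333
V = 83.333333 * pi
V = 261.8
261.8 units^3


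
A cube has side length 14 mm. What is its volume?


Shape: cube
Side s = 14 mm
Formula: V = s^3
V = 14 * 14 * 14
V = 196 * 14
V = 2744
2744 mm^3


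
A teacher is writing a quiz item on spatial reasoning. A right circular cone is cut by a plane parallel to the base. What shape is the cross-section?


Solid: right circular cone
Cutting plane: parallel to the base
Visualize the intersection of the plane with the solid's surface.
The boundary of the cut region is a circle.
circle


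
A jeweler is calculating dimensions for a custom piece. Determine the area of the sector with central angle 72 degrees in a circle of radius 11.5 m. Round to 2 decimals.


Shape: circular sector
Radius r = 11.5 m, Angle = 72 degrees
Formula: A = (angle/360) * pi * r^2
r^2 = 132.25
Fraction of circle = 72/360
A = (72/360) * pi * 132.25
A = 26.45 * pi
A = 83.1
83.1 m^2


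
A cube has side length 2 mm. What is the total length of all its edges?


Shape: cube
Side s = 2 mm
A cube has 12 edges, all equal.
Formula: total edge length = 12 * s
Total = 12 * 2
Total = 24
24 mm


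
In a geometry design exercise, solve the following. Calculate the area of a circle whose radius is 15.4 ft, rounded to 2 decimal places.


Shape: circle
Radius r = 15.4 ft
Formula: A = pi * r^2
r^2 = 15.4^2 = 237.16
A = pi * 237.16
A = 745.06
745.06 ft^2


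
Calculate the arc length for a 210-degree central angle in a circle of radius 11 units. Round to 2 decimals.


Shape: circular arc
Radius r = 11 units, Angle = 210 degrees
Formula: L = (angle/360) * 2 * pi * r
2 * pi * r = 22 * pi
L = (210/360) * 22 * pi
L = 12.833333 * pi
L = 40.32
40.32 units


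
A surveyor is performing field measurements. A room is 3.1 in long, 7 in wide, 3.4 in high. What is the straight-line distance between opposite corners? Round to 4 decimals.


Shape: rectangular box (space diagonal)
l = 3.1 in, w = 7 in, h = 3.4 in
Visualize: the diagonal of the base, then a right triangle with that diagonal and the height.
Formula: d = sqrt(l^2 + w^2 + h^2)
l^2 + w^2 + h^2 = 9.61 + 49 + 11.56 = 70.17
d = sqrt(70.17)
d = 8.3768
8.3768 in


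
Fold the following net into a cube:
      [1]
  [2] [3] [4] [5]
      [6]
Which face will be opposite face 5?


Net: cross layout. Take square 3 as the base (bottom).
Fold the four squares in the horizontal row up around 3: 2 -> left, 4 -> right, 5 wraps to the top.
Fold 1 and 6 up from 3: 1 -> back, 6 -> front.
Opposite pairs are therefore: (1, 6), (2, 4), (3, 5).
Face 5 is opposite face 3.
face 3


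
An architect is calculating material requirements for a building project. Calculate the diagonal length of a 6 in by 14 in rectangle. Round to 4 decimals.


Shape: rectangle (diagonal via Pythagoras)
Sides: 6 in and 14 in
Formula: d = sqrt(l^2 + w^2)
l^2 = 36, w^2 = 196
l^2 + w^2 = 232
d = sqrt(232)
d = 15.2315
15.2315 in


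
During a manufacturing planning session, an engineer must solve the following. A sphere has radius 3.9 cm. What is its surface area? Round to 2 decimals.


Shape: sphere
Radius r = 3.9 cm
Formula: SA = 4 * pi * r^2
r^2 = 15.21
SA = 4 * pi * 15.21
SA = 60.84 * pi
SA = 191.13
191.13 cm^2


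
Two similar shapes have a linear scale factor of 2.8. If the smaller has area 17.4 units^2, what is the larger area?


Linear scale factor k = 2.8
Original area = 17.4 units^2
Rule: under a linear scaling by k, areas scale by k^2.
k^2 = 2.8^2 = 7.84
New area = 17.4 * 7.84
New area = 136.416
136.416 units^2


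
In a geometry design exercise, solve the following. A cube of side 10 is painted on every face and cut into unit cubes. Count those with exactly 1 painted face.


Large cube: 10 x 10 x 10, cut into unit cubes.
n = 10, so n - 2 = 8
Cubes with 1 painted face lie in the interior of each face.
A cube has 6 faces; each contributes (n - 2)^2 = 64 such cubes.
Count = 6 * 64 = 384
384 unit cubes


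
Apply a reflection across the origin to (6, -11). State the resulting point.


Transformation: reflection
Original point: (6, -11)
Rule for reflection through the origin: (x, y) -> (-x, -y)
Apply: (6, -11) -> (-6, 11)
(-6, 11)


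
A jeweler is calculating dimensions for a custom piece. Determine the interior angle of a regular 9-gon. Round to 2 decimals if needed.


Shape: regular nonagon (9 sides)
Formula: interior angle = (n - 2) * 180 / n
(n - 2) = 7
(n - 2) * 180 = 1260
angle = 1260 / 9
angle = 140
140 degrees


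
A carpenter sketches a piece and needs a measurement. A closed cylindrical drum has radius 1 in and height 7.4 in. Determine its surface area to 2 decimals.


Shape: closed cylinder
Radius r = 1 in, Height h = 7.4 in
Formula: SA = 2*pi*r^2 + 2*pi*r*h = 2*pi*r*(r + h)
r + h = 8.4
2 * r * (r + h) = 2 * 1 * 8.4 = 16.8
SA = 16.8 * pi
SA = 52.78
52.78 in^2


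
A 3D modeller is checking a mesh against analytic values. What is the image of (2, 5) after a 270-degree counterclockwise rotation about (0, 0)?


Transformation: rotation about the origin
Original point: (2, 5)
Rule for 270 deg counterclockwise: (x, y) -> (y, -x)
Apply: (2, 5) -> (5, -2)
(5, -2)


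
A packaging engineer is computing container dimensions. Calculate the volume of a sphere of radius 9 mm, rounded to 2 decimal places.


Shape: sphere
Radius r = 9 mm
Formula: V = (4/3) * pi * r^3
r^3 = 729
(4/3) * 729 = 972
V = 972 * pi
V = 3053.63
3053.63 mm^3


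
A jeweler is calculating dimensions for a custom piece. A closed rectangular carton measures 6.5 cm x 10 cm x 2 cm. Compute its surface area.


Shape: rectangular prism
l = 6.5 cm, w = 10 cm, h = 2 cm
Formula: SA = 2(lw + lh + wh)
lw = 65, lh = 13, wh = 20
lw + lh + wh = 98
SA = 2 * 98
SA = 196
196 cm^2


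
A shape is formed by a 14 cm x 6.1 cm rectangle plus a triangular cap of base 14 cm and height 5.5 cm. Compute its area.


Composite shape: rectangle + triangle
Rectangle area = 14 * 6.1 = 85.4
Triangle area = 0.5 * 14 * 5.5 = 38.5
Total = 85.4 + 38.5
Total = 123.9
123.9 cm^2


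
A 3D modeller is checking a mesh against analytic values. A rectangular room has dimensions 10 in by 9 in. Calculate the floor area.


Shape: rectangle
Length l = 10 in, Width w = 9 in
Formula: A = l * w
A = 10 * 9
A = 90
90 in^2


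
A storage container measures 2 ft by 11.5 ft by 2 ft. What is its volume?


Shape: rectangular prism
l = 2 ft, w = 11.5 ft, h = 2 ft
Formula: V = l * w * h
V = 2 * 11.5 * 2
V = 23 * 2
V = 46
46 ft^3


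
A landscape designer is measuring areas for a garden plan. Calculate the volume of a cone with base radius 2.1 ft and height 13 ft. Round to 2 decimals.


Shape: cone
Radius r = 2.1 ft, Height h = 13 ft
Formula: V = (1/3) * pi * r^2 * h
r^2 = 4.41
pi * r^2 * h = pi * 4.41 * 13 = 57.33 * pi
V = 57.33 * pi / 3
V = 60.04
60.04 ft^3


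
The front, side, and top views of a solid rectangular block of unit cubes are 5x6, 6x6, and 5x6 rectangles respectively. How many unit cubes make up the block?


Orthographic views of a solid rectangular block:
Front view 5 x 6 -> length = 5, height = 6
Side view 6 x 6 -> width = 6, height = 6 (consistent)
Top view 5 x 6 -> confirms length = 5, width = 6
The block is 5 x 6 x 6.
Total unit cubes = 5 * 6 * 6 = 180
180 unit cubes


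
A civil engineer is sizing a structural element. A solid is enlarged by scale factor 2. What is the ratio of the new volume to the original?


Linear scale factor k = 2
Rule: under a linear scaling by k, volumes scale by k^3.
k^3 = 2 * 2 * 2
k^3 = 4 * 2
k^3 = 8
Volume scales by a factor of 8.
8 (dimensionless)


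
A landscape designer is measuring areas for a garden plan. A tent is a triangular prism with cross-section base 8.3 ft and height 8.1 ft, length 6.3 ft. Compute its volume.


Shape: triangular prism
Triangle base = 8.3 ft, triangle height = 8.1 ft, prism length L = 6.3 ft
Formula: V = (1/2 * b * h_tri) * L
Cross-section area = 0.5 * 8.3 * 8.1 = 33.615
V = 33.615 * 6.3
V = 211.7745
211.7745 ft^3


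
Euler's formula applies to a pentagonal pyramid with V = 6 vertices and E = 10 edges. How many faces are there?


Polyhedron: pentagonal pyramid
Euler's formula for convex polyhedra: V - E + F = 2
Given: V = 6 vertices and E = 10 edges
Solve for F:
F = 2 + E - V = 2 + 10 - 6 = 6
6 faces


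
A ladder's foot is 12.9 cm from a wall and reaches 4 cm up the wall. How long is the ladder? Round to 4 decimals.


Shape: right triangle
Legs a = 12.9 cm, b = 4 cm
Formula: c = sqrt(a^2 + b^2)
a^2 = 166.41, b^2 = 16
a^2 + b^2 = 182.41
c = sqrt(182.41)
c = 13.5059
13.5059 cm


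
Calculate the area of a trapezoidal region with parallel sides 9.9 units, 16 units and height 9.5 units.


Shape: trapezoid
Parallel sides a = 9.9 units, b = 16 units; Height h = 9.5 units
Formula: A = (a + b) * h / 2
a + b = 9.9 + 16 = 25.9
A = 25.9 * 9.5 / 2
A = 246.05 / 2
A = 123.025
123.025 units^2


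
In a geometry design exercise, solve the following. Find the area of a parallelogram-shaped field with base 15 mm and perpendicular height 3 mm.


Shape: parallelogram
Base b = 15 mm, Height h = 3 mm
Formula: A = b * h
A = 15 * 3
A = 45
45 mm^2


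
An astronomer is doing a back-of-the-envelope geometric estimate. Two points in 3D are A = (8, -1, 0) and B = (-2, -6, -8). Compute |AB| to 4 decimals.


3D distance between two points
P1 = (8, -1, 0), P2 = (-2, -6, -8)
Formula: d = sqrt((x2-x1)^2 + (y2-y1)^2 + (z2-z1)^2)
dx = -2 - 8 = -10
dy = -6 - -1 = -5
dz = -8 - 0 = -8
dx^2 + dy^2 + dz^2 = 100 + 25 + 64 = 189
d = sqrt(189)
d = 13.7477
13.7477 units


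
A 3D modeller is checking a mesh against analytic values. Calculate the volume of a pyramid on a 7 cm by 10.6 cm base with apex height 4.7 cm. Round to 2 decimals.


Shape: rectangular pyramid
Base: 7 cm x 10.6 cm, Height h = 4.7 cm
Formula: V = (1/3) * base_area * h
base_area = 7 * 10.6 = 74.2
base_area * h = 74.2 * 4.7 = 348.74
V = 348.74 / 3
V = 116.25
116.25 cm^3


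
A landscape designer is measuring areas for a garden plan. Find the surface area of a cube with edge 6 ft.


Shape: cube
Side s = 6 ft
A cube has 6 square faces.
Formula: SA = 6 * s^2
s^2 = 36
SA = 6 * 36
SA = 216
216 ft^2


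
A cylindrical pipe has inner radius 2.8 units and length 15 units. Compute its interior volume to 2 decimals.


Shape: cylinder
Radius r = 2.8 units, Height h = 15 units
Formula: V = pi * r^2 * h
r^2 = 7.84
V = pi * 7.84 * 15
V = 117.6 * pi
V = 369.45
369.45 units^3


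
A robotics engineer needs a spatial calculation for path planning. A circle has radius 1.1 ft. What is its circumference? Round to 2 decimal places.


Shape: circle
Radius r = 1.1 ft
Formula: C = 2 * pi * r
C = 2 * pi * 1.1
C = 2.2 * pi
C = 6.91
6.91 ft


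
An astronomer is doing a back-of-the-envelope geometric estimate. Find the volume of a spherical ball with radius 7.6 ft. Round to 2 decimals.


Shape: sphere
Radius r = 7.6 ft
Formula: V = (4/3) * pi * r^3
r^3 = 438.976
(4/3) * 438.976 = 585.301333
V = 585.301333 * pi
V = 1838.78
1838.78 ft^3


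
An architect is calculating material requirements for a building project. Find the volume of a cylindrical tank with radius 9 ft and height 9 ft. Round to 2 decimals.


Shape: cylinder
Radius r = 9 ft, Height h = 9 ft
Formula: V = pi * r^2 * h
r^2 = 81
V = pi * 81 * 9
V = 729 * pi
V = 2290.22
2290.22 ft^3


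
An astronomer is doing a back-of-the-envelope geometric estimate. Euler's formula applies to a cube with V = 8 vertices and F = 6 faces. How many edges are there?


Polyhedron: cube
Euler's formula for convex polyhedra: V - E + F = 2
Given: V = 8 vertices and F = 6 faces
Solve for E:
E = V + F - 2 = 8 + 6 - 2 = 12
12 edges


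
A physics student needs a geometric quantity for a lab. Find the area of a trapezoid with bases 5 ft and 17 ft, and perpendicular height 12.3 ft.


Shape: trapezoid
Parallel sides a = 5 ft, b = 17 ft; Height h = 12.3 ft
Formula: A = (a + b) * h / 2
a + b = 5 + 17 = 22
A = 22 * 12.3 / 2
A = 270.6 / 2
A = 135.3
135.3 ft^2


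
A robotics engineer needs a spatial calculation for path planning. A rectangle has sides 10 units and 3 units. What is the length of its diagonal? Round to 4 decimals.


Shape: rectangle (diagonal via Pythagoras)
Sides: 10 units and 3 units
Formula: d = sqrt(l^2 + w^2)
l^2 = 100, w^2 = 9
l^2 + w^2 = 109
d = sqrt(109)
d = 10.4403
10.4403 units


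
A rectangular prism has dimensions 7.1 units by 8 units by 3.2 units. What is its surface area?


Shape: rectangular prism
l = 7.1 units, w = 8 units, h = 3.2 units
Formula: SA = 2(lw + lh + wh)
lw = 56.8, lh = 22.72, wh = 25.6
lw + lh + wh = 105.12
SA = 2 * 105.12
SA = 210.24
210.24 units^2


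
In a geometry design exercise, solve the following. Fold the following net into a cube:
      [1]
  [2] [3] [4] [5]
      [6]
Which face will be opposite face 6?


Net: cross layout. Take square 3 as the base (bottom).
Fold the four squares in the horizontal row up around 3: 2 -> left, 4 -> right, 5 wraps to the top.
Fold 1 and 6 up from 3: 1 -> back, 6 -> front.
Opposite pairs are therefore: (1, 6), (2, 4), (3, 5).
Face 6 is opposite face 1.
face 1


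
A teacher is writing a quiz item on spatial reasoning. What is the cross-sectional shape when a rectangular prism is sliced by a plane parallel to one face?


Solid: rectangular prism
Cutting plane: parallel to one face
Visualize the intersection of the plane with the solid's surface.
The boundary of the cut region is a rectangle.
rectangle


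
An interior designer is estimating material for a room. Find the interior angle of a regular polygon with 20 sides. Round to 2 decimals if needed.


Shape: regular icosagon (20 sides)
Formula: interior angle = (n - 2) * 180 / n
(n - 2) = 18
(n - 2) * 180 = 3240
angle = 3240 / 20
angle = 162
162 degrees


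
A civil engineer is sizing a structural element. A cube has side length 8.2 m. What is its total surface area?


Shape: cube
Side s = 8.2 m
A cube has 6 square faces.
Formula: SA = 6 * s^2
s^2 = 67.24
SA = 6 * 67.24
SA = 403.44
403.44 m^2


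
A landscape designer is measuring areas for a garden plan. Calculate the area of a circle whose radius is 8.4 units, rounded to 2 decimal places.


Shape: circle
Radius r = 8.4 units
Formula: A = pi * r^2
r^2 = 8.4^2 = 70.56
A = pi * 70.56
A = 221.67
221.67 units^2


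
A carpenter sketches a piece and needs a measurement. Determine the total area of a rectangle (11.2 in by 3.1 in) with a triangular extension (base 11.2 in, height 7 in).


Composite shape: rectangle + triangle
Rectangle area = 11.2 * 3.1 = 34.72
Triangle area = 0.5 * 11.2 * 7 = 39.2
Total = 34.72 + 39.2
Total = 73.92
73.92 in^2


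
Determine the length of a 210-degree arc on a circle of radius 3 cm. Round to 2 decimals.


Shape: circular arc
Radius r = 3 cm, Angle = 210 degrees
Formula: L = (angle/360) * 2 * pi * r
2 * pi * r = 6 * pi
L = (210/360) * 6 * pi
L = 3.5 * pi
L = 11
11 cm


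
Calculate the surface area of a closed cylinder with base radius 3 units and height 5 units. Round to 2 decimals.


Shape: closed cylinder
Radius r = 3 units, Height h = 5 units
Formula: SA = 2*pi*r^2 + 2*pi*r*h = 2*pi*r*(r + h)
r + h = 8
2 * r * (r + h) = 2 * 3 * 8 = 48
SA = 48 * pi
SA = 150.8
150.8 units^2


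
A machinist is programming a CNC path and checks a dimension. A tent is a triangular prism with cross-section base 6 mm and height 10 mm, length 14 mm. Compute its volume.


Shape: triangular prism
Triangle base = 6 mm, triangle height = 10 mm, prism length L = 14 mm
Formula: V = (1/2 * b * h_tri) * L
Cross-section area = 0.5 * 6 * 10 = 30
V = 30 * 14
V = 420
420 mm^3


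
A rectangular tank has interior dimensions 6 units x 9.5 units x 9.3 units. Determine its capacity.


Shape: rectangular prism
l = 6 units, w = 9.5 units, h = 9.3 units
Formula: V = l * w * h
V = 6 * 9.5 * 9.3
V = 57 * 9.3
V = 530.1
530.1 units^3


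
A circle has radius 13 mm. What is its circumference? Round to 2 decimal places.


Shape: circle
Radius r = 13 mm
Formula: C = 2 * pi * r
C = 2 * pi * 13
C = 26 * pi
C = 81.68
81.68 mm


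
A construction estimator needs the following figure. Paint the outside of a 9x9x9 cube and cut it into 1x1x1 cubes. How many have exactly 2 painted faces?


Large cube: 9 x 9 x 9, cut into unit cubes.
n = 9, so n - 2 = 7
Cubes with 2 painted faces lie along the edges, excluding corners.
A cube has 12 edges; each contributes (n - 2) = 7 such cubes.
Count = 12 * 7 = 84
84 unit cubes


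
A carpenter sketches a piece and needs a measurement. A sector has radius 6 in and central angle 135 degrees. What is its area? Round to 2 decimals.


Shape: circular sector
Radius r = 6 in, Angle = 135 degrees
Formula: A = (angle/360) * pi * r^2
r^2 = 36
Fraction of circle = 135/360
A = (135/360) * pi * 36
A = 13.5 * pi
A = 42.41
42.41 in^2


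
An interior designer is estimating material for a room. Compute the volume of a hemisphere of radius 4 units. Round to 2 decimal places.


Shape: hemisphere (half of a sphere)
Radius r = 4 units
Formula: V = (1/2) * (4/3) * pi * r^3 = (2/3) * pi * r^3
r^3 = 64
(2/3) * 64 = 42.666667
V = 42.666667 * pi
V = 134.04
134.04 units^3


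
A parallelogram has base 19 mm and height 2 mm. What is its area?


Shape: parallelogram
Base b = 19 mm, Height h = 2 mm
Formula: A = b * h
A = 19 * 2
A = 38
38 mm^2


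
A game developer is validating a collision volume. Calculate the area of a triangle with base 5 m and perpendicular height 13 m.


Shape: triangle
Base b = 5 m, Height h = 13 m
Formula: A = (1/2) * b * h
A = 0.5 * 5 * 13
A = 0.5 * 65
A = 32.5
32.5 m^2


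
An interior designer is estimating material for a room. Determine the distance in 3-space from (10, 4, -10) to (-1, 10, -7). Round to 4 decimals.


3D distance between two points
P1 = (10, 4, -10), P2 = (-1, 10, -7)
Formula: d = sqrt((x2-x1)^2 + (y2-y1)^2 + (z2-z1)^2)
dx = -1 - 10 = -11
dy = 10 - 4 = 6
dz = -7 - -10 = 3
dx^2 + dy^2 + dz^2 = 121 + 36 + 9 = 166
d = sqrt(166)
d = 12.8841
12.8841 units


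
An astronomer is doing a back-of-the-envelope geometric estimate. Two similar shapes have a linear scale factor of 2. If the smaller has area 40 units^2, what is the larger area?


Linear scale factor k = 2
Original area = 40 units^2
Rule: under a linear scaling by k, areas scale by k^2.
k^2 = 2^2 = 4
New area = 40 * 4
New area = 160
160 units^2


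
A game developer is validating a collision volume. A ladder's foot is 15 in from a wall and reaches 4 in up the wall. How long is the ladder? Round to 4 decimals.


Shape: right triangle
Legs a = 15 in, b = 4 in
Formula: c = sqrt(a^2 + b^2)
a^2 = 225, b^2 = 16
a^2 + b^2 = 241
c = sqrt(241)
c = 15.5242
15.5242 in


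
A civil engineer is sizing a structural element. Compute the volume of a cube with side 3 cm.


Shape: cube
Side s = 3 cm
Formula: V = s^3
V = 3 * 3 * 3
V = 9 * 3
V = 27
27 cm^3


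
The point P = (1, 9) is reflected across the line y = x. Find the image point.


Transformation: reflection
Original point: (1, 9)
Rule for reflection over y = x: (x, y) -> (y, x)
Apply: (1, 9) -> (9, 1)
(9, 1)


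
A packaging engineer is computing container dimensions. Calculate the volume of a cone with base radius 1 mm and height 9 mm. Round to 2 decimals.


Shape: cone
Radius r = 1 mm, Height h = 9 mm
Formula: V = (1/3) * pi * r^2 * h
r^2 = 1
pi * r^2 * h = pi * 1 * 9 = 9 * pi
V = 9 * pi / 3
V = 9.42
9.42 mm^3


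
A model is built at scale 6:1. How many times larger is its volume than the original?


Linear scale factor k = 6
Rule: under a linear scaling by k, volumes scale by k^3.
k^3 = 6 * 6 * 6
k^3 = 36 * 6
k^3 = 216
Volume scales by a factor of 216.
216 (dimensionless)


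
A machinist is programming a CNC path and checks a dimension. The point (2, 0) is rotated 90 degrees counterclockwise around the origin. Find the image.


Transformation: rotation about the origin
Original point: (2, 0)
Rule for 90 deg counterclockwise: (x, y) -> (-y, x)
Apply: (2, 0) -> (0, 2)
(0, 2)


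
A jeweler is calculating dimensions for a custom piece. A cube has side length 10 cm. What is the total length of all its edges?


Shape: cube
Side s = 10 cm
A cube has 12 edges, all equal.
Formula: total edge length = 12 * s
Total = 12 * 10
Total = 120
120 cm


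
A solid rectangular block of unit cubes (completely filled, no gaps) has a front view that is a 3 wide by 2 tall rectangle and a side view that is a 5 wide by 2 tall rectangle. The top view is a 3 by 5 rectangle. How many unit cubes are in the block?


Orthographic views of a solid rectangular block:
Front view 3 x 2 -> length = 3, height = 2
Side view 5 x 2 -> width = 5, height = 2 (consistent)
Top view 3 x 5 -> confirms length = 3, width = 5
The block is 3 x 5 x 2.
Total unit cubes = 3 * 5 * 2 = 30
30 unit cubes


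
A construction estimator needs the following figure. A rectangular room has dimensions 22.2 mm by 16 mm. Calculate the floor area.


Shape: rectangle
Length l = 22.2 mm, Width w = 16 mm
Formula: A = l * w
A = 22.2 * 16
A = 355.2
355.2 mm^2


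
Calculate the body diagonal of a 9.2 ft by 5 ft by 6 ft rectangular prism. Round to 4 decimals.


Shape: rectangular box (space diagonal)
l = 9.2 ft, w = 5 ft, h = 6 ft
Visualize: the diagonal of the base, then a right triangle with that diagonal and the height.
Formula: d = sqrt(l^2 + w^2 + h^2)
l^2 + w^2 + h^2 = 84.64 + 25 + 36 = 145.64
d = sqrt(145.64)
d = 12.0681
12.0681 ft


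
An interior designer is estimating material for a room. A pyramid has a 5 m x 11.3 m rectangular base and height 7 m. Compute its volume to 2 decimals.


Shape: rectangular pyramid
Base: 5 m x 11.3 m, Height h = 7 m
Formula: V = (1/3) * base_area * h
base_area = 5 * 11.3 = 56.5
base_area * h = 56.5 * 7 = 395.5
V = 395.5 / 3
V = 131.83
131.83 m^3


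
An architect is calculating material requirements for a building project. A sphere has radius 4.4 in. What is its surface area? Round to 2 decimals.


Shape: sphere
Radius r = 4.4 in
Formula: SA = 4 * pi * r^2
r^2 = 19.36
SA = 4 * pi * 19.36
SA = 77.44 * pi
SA = 243.28
243.28 in^2


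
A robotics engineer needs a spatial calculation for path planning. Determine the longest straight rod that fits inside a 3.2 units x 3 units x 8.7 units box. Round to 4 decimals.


Shape: rectangular box (space diagonal)
l = 3.2 units, w = 3 units, h = 8.7 units
Visualize: the diagonal of the base, then a right triangle with that diagonal and the height.
Formula: d = sqrt(l^2 + w^2 + h^2)
l^2 + w^2 + h^2 = 10.24 + 9 + 75.69 = 94.93
d = sqrt(94.93)
d = 9.7432
9.7432 units


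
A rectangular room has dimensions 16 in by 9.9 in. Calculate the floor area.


Shape: rectangle
Length l = 16 in, Width w = 9.9 in
Formula: A = l * w
A = 16 * 9.9
A = 158.4
158.4 in^2


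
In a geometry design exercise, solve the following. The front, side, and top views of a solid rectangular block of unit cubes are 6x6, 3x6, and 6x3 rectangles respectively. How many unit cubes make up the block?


Orthographic views of a solid rectangular block:
Front view 6 x 6 -> length = 6, height = 6
Side view 3 x 6 -> width = 3, height = 6 (consistent)
Top view 6 x 3 -> confirms length = 6, width = 3
The block is 6 x 3 x 6.
Total unit cubes = 6 * 3 * 6 = 108
108 unit cubes


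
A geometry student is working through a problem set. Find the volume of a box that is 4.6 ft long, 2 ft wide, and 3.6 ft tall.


Shape: rectangular prism
l = 4.6 ft, w = 2 ft, h = 3.6 ft
Formula: V = l * w * h
V = 4.6 * 2 * 3.6
V = 9.2 * 3.6
V = 33.12
33.12 ft^3


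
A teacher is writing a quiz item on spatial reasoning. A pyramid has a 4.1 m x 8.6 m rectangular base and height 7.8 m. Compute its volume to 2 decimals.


Shape: rectangular pyramid
Base: 4.1 m x 8.6 m, Height h = 7.8 m
Formula: V = (1/3) * base_area * h
base_area = 4.1 * 8.6 = 35.26
base_area * h = 35.26 * 7.8 = 275.028
V = 275.028 / 3
V = 91.68
91.68 m^3


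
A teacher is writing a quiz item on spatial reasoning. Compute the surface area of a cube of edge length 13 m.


Shape: cube
Side s = 13 m
A cube has 6 square faces.
Formula: SA = 6 * s^2
s^2 = 169
SA = 6 * 169
SA = 1014
1014 m^2


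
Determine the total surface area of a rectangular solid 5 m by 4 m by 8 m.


Shape: rectangular prism
l = 5 m, w = 4 m, h = 8 m
Formula: SA = 2(lw + lh + wh)
lw = 20, lh = 40, wh = 32
lw + lh + wh = 92
SA = 2 * 92
SA = 184
184 m^2


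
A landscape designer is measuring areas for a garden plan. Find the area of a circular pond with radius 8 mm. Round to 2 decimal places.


Shape: circle
Radius r = 8 mm
Formula: A = pi * r^2
r^2 = 8^2 = 64
A = pi * 64
A = 201.06
201.06 mm^2


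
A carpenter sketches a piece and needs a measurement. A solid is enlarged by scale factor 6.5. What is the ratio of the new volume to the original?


Linear scale factor k = 6.5
Rule: under a linear scaling by k, volumes scale by k^3.
k^3 = 6.5 * 6.5 * 6.5
k^3 = 42.25 * 6.5
k^3 = 274.625
Volume scales by a factor of 274.625.
274.625 (dimensionless)


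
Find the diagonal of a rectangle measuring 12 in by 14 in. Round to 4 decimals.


Shape: rectangle (diagonal via Pythagoras)
Sides: 12 in and 14 in
Formula: d = sqrt(l^2 + w^2)
l^2 = 144, w^2 = 196
l^2 + w^2 = 340
d = sqrt(340)
d = 18.4391
18.4391 in


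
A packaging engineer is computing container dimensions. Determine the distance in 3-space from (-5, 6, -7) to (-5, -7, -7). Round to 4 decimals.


3D distance between two points
P1 = (-5, 6, -7), P2 = (-5, -7, -7)
Formula: d = sqrt((x2-x1)^2 + (y2-y1)^2 + (z2-z1)^2)
dx = -5 - -5 = 0
dy = -7 - 6 = -13
dz = -7 - -7 = 0
dx^2 + dy^2 + dz^2 = 0 + 169 + 0 = 169
d = sqrt(169)
d = 13.0
13 units


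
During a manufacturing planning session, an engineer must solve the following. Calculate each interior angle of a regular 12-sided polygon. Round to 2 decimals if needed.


Shape: regular dodecagon (12 sides)
Formula: interior angle = (n - 2) * 180 / n
(n - 2) = 10
(n - 2) * 180 = 1800
angle = 1800 / 12
angle = 150
150 degrees


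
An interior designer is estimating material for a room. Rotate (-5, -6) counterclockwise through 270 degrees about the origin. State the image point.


Transformation: rotation about the origin
Original point: (-5, -6)
Rule for 270 deg counterclockwise: (x, y) -> (y, -x)
Apply: (-5, -6) -> (-6, 5)
(-6, 5)


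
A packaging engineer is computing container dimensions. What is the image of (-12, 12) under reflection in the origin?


Transformation: reflection
Original point: (-12, 12)
Rule for reflection through the origin: (x, y) -> (-x, -y)
Apply: (-12, 12) -> (12, -12)
(12, -12)


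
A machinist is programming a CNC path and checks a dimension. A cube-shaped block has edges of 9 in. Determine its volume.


Shape: cube
Side s = 9 in
Formula: V = s^3
V = 9 * 9 * 9
V = 81 * 9
V = 729
729 in^3


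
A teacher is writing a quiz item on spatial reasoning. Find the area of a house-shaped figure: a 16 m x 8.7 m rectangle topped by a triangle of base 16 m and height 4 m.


Composite shape: rectangle + triangle
Rectangle area = 16 * 8.7 = 139.2
Triangle area = 0.5 * 16 * 4 = 32
Total = 139.2 + 32
Total = 171.2
171.2 m^2


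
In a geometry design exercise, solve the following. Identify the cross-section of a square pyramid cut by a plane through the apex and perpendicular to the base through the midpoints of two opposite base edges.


Solid: square pyramid
Cutting plane: through the apex and perpendicular to the base through the midpoints of two opposite base edges
Visualize the intersection of the plane with the solid's surface.
The boundary of the cut region is a isosceles triangle.
isosceles triangle


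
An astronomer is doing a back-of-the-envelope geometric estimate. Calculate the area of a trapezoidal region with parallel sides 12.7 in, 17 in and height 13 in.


Shape: trapezoid
Parallel sides a = 12.7 in, b = 17 in; Height h = 13 in
Formula: A = (a + b) * h / 2
a + b = 12.7 + 17 = 29.7
A = 29.7 * 13 / 2
A = 386.1 / 2
A = 193.05
193.05 in^2


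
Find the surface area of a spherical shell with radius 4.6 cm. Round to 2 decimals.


Shape: sphere
Radius r = 4.6 cm
Formula: SA = 4 * pi * r^2
r^2 = 21.16
SA = 4 * pi * 21.16
SA = 84.64 * pi
SA = 265.9
265.9 cm^2


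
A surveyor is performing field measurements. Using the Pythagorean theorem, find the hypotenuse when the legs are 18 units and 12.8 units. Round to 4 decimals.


Shape: right triangle
Legs a = 18 units, b = 12.8 units
Formula: c = sqrt(a^2 + b^2)
a^2 = 324, b^2 = 163.84
a^2 + b^2 = 487.84
c = sqrt(487.84)
c = 22.0871
22.0871 units


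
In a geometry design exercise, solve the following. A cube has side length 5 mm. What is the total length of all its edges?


Shape: cube
Side s = 5 mm
A cube has 12 edges, all equal.
Formula: total edge length = 12 * s
Total = 12 * 5
Total = 60
60 mm


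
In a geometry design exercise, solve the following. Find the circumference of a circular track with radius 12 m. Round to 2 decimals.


Shape: circle
Radius r = 12 m
Formula: C = 2 * pi * r
C = 2 * pi * 12
C = 24 * pi
C = 75.4
75.4 m


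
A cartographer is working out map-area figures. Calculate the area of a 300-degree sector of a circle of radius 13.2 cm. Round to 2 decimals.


Shape: circular sector
Radius r = 13.2 cm, Angle = 300 degrees
Formula: A = (angle/360) * pi * r^2
r^2 = 174.24
Fraction of circle = 300/360
A = (300/360) * pi * 174.24
A = 145.2 * pi
A = 456.16
456.16 cm^2


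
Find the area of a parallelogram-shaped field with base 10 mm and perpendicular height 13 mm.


Shape: parallelogram
Base b = 10 mm, Height h = 13 mm
Formula: A = b * h
A = 10 * 13
A = 130
130 mm^2


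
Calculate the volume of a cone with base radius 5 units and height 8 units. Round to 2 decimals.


Shape: cone
Radius r = 5 units, Height h = 8 units
Formula: V = (1/3) * pi * r^2 * h
r^2 = 25
pi * r^2 * h = pi * 25 * 8 = 200 * pi
V = 200 * pi / 3
V = 209.44
209.44 units^3


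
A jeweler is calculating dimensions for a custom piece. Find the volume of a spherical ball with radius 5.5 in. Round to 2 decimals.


Shape: sphere
Radius r = 5.5 in
Formula: V = (4/3) * pi * r^3
r^3 = 166.375
(4/3) * 166.375 = 221.833333
V = 221.833333 * pi
V = 696.91
696.91 in^3


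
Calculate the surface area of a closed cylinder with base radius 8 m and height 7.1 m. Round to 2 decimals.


Shape: closed cylinder
Radius r = 8 m, Height h = 7.1 m
Formula: SA = 2*pi*r^2 + 2*pi*r*h = 2*pi*r*(r + h)
r + h = 15.1
2 * r * (r + h) = 2 * 8 * 15.1 = 241.6
SA = 241.6 * pi
SA = 759.01
759.01 m^2


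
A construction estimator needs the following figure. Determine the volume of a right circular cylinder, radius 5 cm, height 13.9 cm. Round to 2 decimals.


Shape: cylinder
Radius r = 5 cm, Height h = 13.9 cm
Formula: V = pi * r^2 * h
r^2 = 25
V = pi * 25 * 13.9
V = 347.5 * pi
V = 1091.7
1091.7 cm^3


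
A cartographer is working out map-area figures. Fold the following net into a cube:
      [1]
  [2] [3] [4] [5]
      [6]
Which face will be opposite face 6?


Net: cross layout. Take square 3 as the base (bottom).
Fold the four squares in the horizontal row up around 3: 2 -> left, 4 -> right, 5 wraps to the top.
Fold 1 and 6 up from 3: 1 -> back, 6 -> front.
Opposite pairs are therefore: (1, 6), (2, 4), (3, 5).
Face 6 is opposite face 1.
face 1


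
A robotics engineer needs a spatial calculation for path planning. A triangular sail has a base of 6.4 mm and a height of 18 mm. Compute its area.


Shape: triangle
Base b = 6.4 mm, Height h = 18 mm
Formula: A = (1/2) * b * h
A = 0.5 * 6.4 * 18
A = 0.5 * 115.2
A = 57.6
57.6 mm^2


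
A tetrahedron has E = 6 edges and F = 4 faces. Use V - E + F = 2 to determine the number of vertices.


Polyhedron: tetrahedron
Euler's formula for convex polyhedra: V - E + F = 2
Given: E = 6 edges and F = 4 faces
Solve for V:
V = 2 + E - F = 2 + 6 - 4 = 4
4 vertices


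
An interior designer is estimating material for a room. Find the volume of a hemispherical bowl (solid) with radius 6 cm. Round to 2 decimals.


Shape: hemisphere (half of a sphere)
Radius r = 6 cm
Formula: V = (1/2) * (4/3) * pi * r^3 = (2/3) * pi * r^3
r^3 = 216
(2/3) * 216 = 144
V = 144 * pi
V = 452.39
452.39 cm^3


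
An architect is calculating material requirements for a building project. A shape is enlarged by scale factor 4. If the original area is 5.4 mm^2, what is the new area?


Linear scale factor k = 4
Original area = 5.4 mm^2
Rule: under a linear scaling by k, areas scale by k^2.
k^2 = 4^2 = 16
New area = 5.4 * 16
New area = 86.4
86.4 mm^2


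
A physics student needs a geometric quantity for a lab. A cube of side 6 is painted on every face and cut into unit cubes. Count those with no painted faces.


Large cube: 6 x 6 x 6, cut into unit cubes.
n = 6, so n - 2 = 4
Unpainted cubes form the interior (n - 2)^3 block.
(n - 2)^3 = 4^3 = 64
64 unit cubes


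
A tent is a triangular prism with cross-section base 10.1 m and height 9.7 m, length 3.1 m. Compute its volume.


Shape: triangular prism
Triangle base = 10.1 m, triangle height = 9.7 m, prism length L = 3.1 m
Formula: V = (1/2 * b * h_tri) * L
Cross-section area = 0.5 * 10.1 * 9.7 = 48.985
V = 48.985 * 3.1
V = 151.8535
151.8535 m^3


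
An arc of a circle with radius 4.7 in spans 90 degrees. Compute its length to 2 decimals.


Shape: circular arc
Radius r = 4.7 in, Angle = 90 degrees
Formula: L = (angle/360) * 2 * pi * r
2 * pi * r = 9.4 * pi
L = (90/360) * 9.4 * pi
L = 2.35 * pi
L = 7.38
7.38 in


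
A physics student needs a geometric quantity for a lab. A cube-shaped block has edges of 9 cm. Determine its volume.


Shape: cube
Side s = 9 cm
Formula: V = s^3
V = 9 * 9 * 9
V = 81 * 9
V = 729
729 cm^3


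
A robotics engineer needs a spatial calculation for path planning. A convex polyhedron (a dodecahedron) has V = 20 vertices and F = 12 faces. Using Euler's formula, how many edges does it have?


Polyhedron: dodecahedron
Euler's formula for convex polyhedra: V - E + F = 2
Given: V = 20 vertices and F = 12 faces
Solve for E:
E = V + F - 2 = 20 + 12 - 2 = 30
30 edges


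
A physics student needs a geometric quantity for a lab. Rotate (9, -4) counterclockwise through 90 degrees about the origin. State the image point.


Transformation: rotation about the origin
Original point: (9, -4)
Rule for 90 deg counterclockwise: (x, y) -> (-y, x)
Apply: (9, -4) -> (4, 9)
(4, 9)


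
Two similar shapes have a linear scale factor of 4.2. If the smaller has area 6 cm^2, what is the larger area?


Linear scale factor k = 4.2
Original area = 6 cm^2
Rule: under a linear scaling by k, areas scale by k^2.
k^2 = 4.2^2 = 17.64
New area = 6 * 17.64
New area = 105.84
105.84 cm^2


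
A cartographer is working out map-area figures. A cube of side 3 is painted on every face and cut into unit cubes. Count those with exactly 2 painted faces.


Large cube: 3 x 3 x 3, cut into unit cubes.
n = 3, so n - 2 = 1
Cubes with 2 painted faces lie along the edges, excluding corners.
A cube has 12 edges; each contributes (n - 2) = 1 such cubes.
Count = 12 * 1 = 12
12 unit cubes


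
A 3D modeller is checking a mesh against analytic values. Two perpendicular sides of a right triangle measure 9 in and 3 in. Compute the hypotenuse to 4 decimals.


Shape: right triangle
Legs a = 9 in, b = 3 in
Formula: c = sqrt(a^2 + b^2)
a^2 = 81, b^2 = 9
a^2 + b^2 = 90
c = sqrt(90)
c = 9.4868
9.4868 in
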